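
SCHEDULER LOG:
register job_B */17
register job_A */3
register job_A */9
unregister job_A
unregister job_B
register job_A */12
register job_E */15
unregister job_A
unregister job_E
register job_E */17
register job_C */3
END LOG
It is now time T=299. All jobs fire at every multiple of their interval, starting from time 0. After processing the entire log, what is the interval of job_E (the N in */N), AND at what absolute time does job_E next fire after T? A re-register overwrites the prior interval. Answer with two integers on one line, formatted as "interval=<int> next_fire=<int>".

Op 1: register job_B */17 -> active={job_B:*/17}
Op 2: register job_A */3 -> active={job_A:*/3, job_B:*/17}
Op 3: register job_A */9 -> active={job_A:*/9, job_B:*/17}
Op 4: unregister job_A -> active={job_B:*/17}
Op 5: unregister job_B -> active={}
Op 6: register job_A */12 -> active={job_A:*/12}
Op 7: register job_E */15 -> active={job_A:*/12, job_E:*/15}
Op 8: unregister job_A -> active={job_E:*/15}
Op 9: unregister job_E -> active={}
Op 10: register job_E */17 -> active={job_E:*/17}
Op 11: register job_C */3 -> active={job_C:*/3, job_E:*/17}
Final interval of job_E = 17
Next fire of job_E after T=299: (299//17+1)*17 = 306

Answer: interval=17 next_fire=306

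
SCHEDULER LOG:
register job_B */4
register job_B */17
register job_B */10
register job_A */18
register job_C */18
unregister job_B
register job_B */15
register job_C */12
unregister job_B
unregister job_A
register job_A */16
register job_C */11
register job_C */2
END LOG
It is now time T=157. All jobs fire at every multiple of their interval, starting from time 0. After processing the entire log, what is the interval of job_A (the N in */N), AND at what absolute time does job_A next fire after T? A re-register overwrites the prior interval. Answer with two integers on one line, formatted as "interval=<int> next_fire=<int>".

Op 1: register job_B */4 -> active={job_B:*/4}
Op 2: register job_B */17 -> active={job_B:*/17}
Op 3: register job_B */10 -> active={job_B:*/10}
Op 4: register job_A */18 -> active={job_A:*/18, job_B:*/10}
Op 5: register job_C */18 -> active={job_A:*/18, job_B:*/10, job_C:*/18}
Op 6: unregister job_B -> active={job_A:*/18, job_C:*/18}
Op 7: register job_B */15 -> active={job_A:*/18, job_B:*/15, job_C:*/18}
Op 8: register job_C */12 -> active={job_A:*/18, job_B:*/15, job_C:*/12}
Op 9: unregister job_B -> active={job_A:*/18, job_C:*/12}
Op 10: unregister job_A -> active={job_C:*/12}
Op 11: register job_A */16 -> active={job_A:*/16, job_C:*/12}
Op 12: register job_C */11 -> active={job_A:*/16, job_C:*/11}
Op 13: register job_C */2 -> active={job_A:*/16, job_C:*/2}
Final interval of job_A = 16
Next fire of job_A after T=157: (157//16+1)*16 = 160

Answer: interval=16 next_fire=160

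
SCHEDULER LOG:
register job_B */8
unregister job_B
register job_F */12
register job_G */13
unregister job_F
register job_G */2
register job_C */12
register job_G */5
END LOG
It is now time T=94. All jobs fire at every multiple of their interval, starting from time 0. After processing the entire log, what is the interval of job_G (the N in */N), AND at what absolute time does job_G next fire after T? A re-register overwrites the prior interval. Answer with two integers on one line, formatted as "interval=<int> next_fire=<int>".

Op 1: register job_B */8 -> active={job_B:*/8}
Op 2: unregister job_B -> active={}
Op 3: register job_F */12 -> active={job_F:*/12}
Op 4: register job_G */13 -> active={job_F:*/12, job_G:*/13}
Op 5: unregister job_F -> active={job_G:*/13}
Op 6: register job_G */2 -> active={job_G:*/2}
Op 7: register job_C */12 -> active={job_C:*/12, job_G:*/2}
Op 8: register job_G */5 -> active={job_C:*/12, job_G:*/5}
Final interval of job_G = 5
Next fire of job_G after T=94: (94//5+1)*5 = 95

Answer: interval=5 next_fire=95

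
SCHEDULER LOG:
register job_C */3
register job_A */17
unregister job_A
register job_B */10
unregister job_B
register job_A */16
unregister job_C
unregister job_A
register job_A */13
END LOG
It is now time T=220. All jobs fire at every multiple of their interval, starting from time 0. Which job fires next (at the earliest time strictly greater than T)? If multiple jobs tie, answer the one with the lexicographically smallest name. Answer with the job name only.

Op 1: register job_C */3 -> active={job_C:*/3}
Op 2: register job_A */17 -> active={job_A:*/17, job_C:*/3}
Op 3: unregister job_A -> active={job_C:*/3}
Op 4: register job_B */10 -> active={job_B:*/10, job_C:*/3}
Op 5: unregister job_B -> active={job_C:*/3}
Op 6: register job_A */16 -> active={job_A:*/16, job_C:*/3}
Op 7: unregister job_C -> active={job_A:*/16}
Op 8: unregister job_A -> active={}
Op 9: register job_A */13 -> active={job_A:*/13}
  job_A: interval 13, next fire after T=220 is 221
Earliest = 221, winner (lex tiebreak) = job_A

Answer: job_A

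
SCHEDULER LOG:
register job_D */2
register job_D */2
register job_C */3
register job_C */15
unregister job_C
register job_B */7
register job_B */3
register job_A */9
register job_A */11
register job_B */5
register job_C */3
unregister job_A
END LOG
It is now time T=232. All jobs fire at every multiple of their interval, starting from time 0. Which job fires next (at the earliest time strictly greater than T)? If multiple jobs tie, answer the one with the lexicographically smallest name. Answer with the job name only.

Answer: job_C

Derivation:
Op 1: register job_D */2 -> active={job_D:*/2}
Op 2: register job_D */2 -> active={job_D:*/2}
Op 3: register job_C */3 -> active={job_C:*/3, job_D:*/2}
Op 4: register job_C */15 -> active={job_C:*/15, job_D:*/2}
Op 5: unregister job_C -> active={job_D:*/2}
Op 6: register job_B */7 -> active={job_B:*/7, job_D:*/2}
Op 7: register job_B */3 -> active={job_B:*/3, job_D:*/2}
Op 8: register job_A */9 -> active={job_A:*/9, job_B:*/3, job_D:*/2}
Op 9: register job_A */11 -> active={job_A:*/11, job_B:*/3, job_D:*/2}
Op 10: register job_B */5 -> active={job_A:*/11, job_B:*/5, job_D:*/2}
Op 11: register job_C */3 -> active={job_A:*/11, job_B:*/5, job_C:*/3, job_D:*/2}
Op 12: unregister job_A -> active={job_B:*/5, job_C:*/3, job_D:*/2}
  job_B: interval 5, next fire after T=232 is 235
  job_C: interval 3, next fire after T=232 is 234
  job_D: interval 2, next fire after T=232 is 234
Earliest = 234, winner (lex tiebreak) = job_C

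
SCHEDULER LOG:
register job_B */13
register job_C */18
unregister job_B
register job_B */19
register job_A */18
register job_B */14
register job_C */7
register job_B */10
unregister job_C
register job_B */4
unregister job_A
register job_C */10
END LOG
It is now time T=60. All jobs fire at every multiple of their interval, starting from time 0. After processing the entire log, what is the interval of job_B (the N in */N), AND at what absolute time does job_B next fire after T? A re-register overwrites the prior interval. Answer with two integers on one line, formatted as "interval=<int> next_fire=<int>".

Answer: interval=4 next_fire=64

Derivation:
Op 1: register job_B */13 -> active={job_B:*/13}
Op 2: register job_C */18 -> active={job_B:*/13, job_C:*/18}
Op 3: unregister job_B -> active={job_C:*/18}
Op 4: register job_B */19 -> active={job_B:*/19, job_C:*/18}
Op 5: register job_A */18 -> active={job_A:*/18, job_B:*/19, job_C:*/18}
Op 6: register job_B */14 -> active={job_A:*/18, job_B:*/14, job_C:*/18}
Op 7: register job_C */7 -> active={job_A:*/18, job_B:*/14, job_C:*/7}
Op 8: register job_B */10 -> active={job_A:*/18, job_B:*/10, job_C:*/7}
Op 9: unregister job_C -> active={job_A:*/18, job_B:*/10}
Op 10: register job_B */4 -> active={job_A:*/18, job_B:*/4}
Op 11: unregister job_A -> active={job_B:*/4}
Op 12: register job_C */10 -> active={job_B:*/4, job_C:*/10}
Final interval of job_B = 4
Next fire of job_B after T=60: (60//4+1)*4 = 64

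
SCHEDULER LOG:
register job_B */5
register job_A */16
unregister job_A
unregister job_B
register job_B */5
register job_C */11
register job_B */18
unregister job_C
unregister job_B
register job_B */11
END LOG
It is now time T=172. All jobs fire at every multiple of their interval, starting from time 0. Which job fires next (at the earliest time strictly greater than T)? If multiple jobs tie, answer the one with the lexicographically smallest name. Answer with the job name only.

Op 1: register job_B */5 -> active={job_B:*/5}
Op 2: register job_A */16 -> active={job_A:*/16, job_B:*/5}
Op 3: unregister job_A -> active={job_B:*/5}
Op 4: unregister job_B -> active={}
Op 5: register job_B */5 -> active={job_B:*/5}
Op 6: register job_C */11 -> active={job_B:*/5, job_C:*/11}
Op 7: register job_B */18 -> active={job_B:*/18, job_C:*/11}
Op 8: unregister job_C -> active={job_B:*/18}
Op 9: unregister job_B -> active={}
Op 10: register job_B */11 -> active={job_B:*/11}
  job_B: interval 11, next fire after T=172 is 176
Earliest = 176, winner (lex tiebreak) = job_B

Answer: job_B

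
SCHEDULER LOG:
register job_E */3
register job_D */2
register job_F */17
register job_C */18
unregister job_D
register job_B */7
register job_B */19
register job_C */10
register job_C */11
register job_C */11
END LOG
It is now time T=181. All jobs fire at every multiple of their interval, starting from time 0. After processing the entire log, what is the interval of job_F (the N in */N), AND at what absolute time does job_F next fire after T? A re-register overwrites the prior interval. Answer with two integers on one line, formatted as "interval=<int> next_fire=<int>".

Op 1: register job_E */3 -> active={job_E:*/3}
Op 2: register job_D */2 -> active={job_D:*/2, job_E:*/3}
Op 3: register job_F */17 -> active={job_D:*/2, job_E:*/3, job_F:*/17}
Op 4: register job_C */18 -> active={job_C:*/18, job_D:*/2, job_E:*/3, job_F:*/17}
Op 5: unregister job_D -> active={job_C:*/18, job_E:*/3, job_F:*/17}
Op 6: register job_B */7 -> active={job_B:*/7, job_C:*/18, job_E:*/3, job_F:*/17}
Op 7: register job_B */19 -> active={job_B:*/19, job_C:*/18, job_E:*/3, job_F:*/17}
Op 8: register job_C */10 -> active={job_B:*/19, job_C:*/10, job_E:*/3, job_F:*/17}
Op 9: register job_C */11 -> active={job_B:*/19, job_C:*/11, job_E:*/3, job_F:*/17}
Op 10: register job_C */11 -> active={job_B:*/19, job_C:*/11, job_E:*/3, job_F:*/17}
Final interval of job_F = 17
Next fire of job_F after T=181: (181//17+1)*17 = 187

Answer: interval=17 next_fire=187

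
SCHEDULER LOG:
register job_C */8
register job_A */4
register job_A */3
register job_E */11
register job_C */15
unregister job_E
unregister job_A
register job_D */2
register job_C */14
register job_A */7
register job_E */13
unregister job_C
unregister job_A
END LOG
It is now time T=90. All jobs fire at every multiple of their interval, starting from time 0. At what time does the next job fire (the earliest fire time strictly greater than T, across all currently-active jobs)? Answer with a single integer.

Answer: 91

Derivation:
Op 1: register job_C */8 -> active={job_C:*/8}
Op 2: register job_A */4 -> active={job_A:*/4, job_C:*/8}
Op 3: register job_A */3 -> active={job_A:*/3, job_C:*/8}
Op 4: register job_E */11 -> active={job_A:*/3, job_C:*/8, job_E:*/11}
Op 5: register job_C */15 -> active={job_A:*/3, job_C:*/15, job_E:*/11}
Op 6: unregister job_E -> active={job_A:*/3, job_C:*/15}
Op 7: unregister job_A -> active={job_C:*/15}
Op 8: register job_D */2 -> active={job_C:*/15, job_D:*/2}
Op 9: register job_C */14 -> active={job_C:*/14, job_D:*/2}
Op 10: register job_A */7 -> active={job_A:*/7, job_C:*/14, job_D:*/2}
Op 11: register job_E */13 -> active={job_A:*/7, job_C:*/14, job_D:*/2, job_E:*/13}
Op 12: unregister job_C -> active={job_A:*/7, job_D:*/2, job_E:*/13}
Op 13: unregister job_A -> active={job_D:*/2, job_E:*/13}
  job_D: interval 2, next fire after T=90 is 92
  job_E: interval 13, next fire after T=90 is 91
Earliest fire time = 91 (job job_E)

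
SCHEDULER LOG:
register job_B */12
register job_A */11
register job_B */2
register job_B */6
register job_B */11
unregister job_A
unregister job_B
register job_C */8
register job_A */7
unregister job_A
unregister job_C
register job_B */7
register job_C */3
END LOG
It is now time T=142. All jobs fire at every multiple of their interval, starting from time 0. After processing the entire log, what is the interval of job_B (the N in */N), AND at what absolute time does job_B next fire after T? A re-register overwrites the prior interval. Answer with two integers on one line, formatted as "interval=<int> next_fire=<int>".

Answer: interval=7 next_fire=147

Derivation:
Op 1: register job_B */12 -> active={job_B:*/12}
Op 2: register job_A */11 -> active={job_A:*/11, job_B:*/12}
Op 3: register job_B */2 -> active={job_A:*/11, job_B:*/2}
Op 4: register job_B */6 -> active={job_A:*/11, job_B:*/6}
Op 5: register job_B */11 -> active={job_A:*/11, job_B:*/11}
Op 6: unregister job_A -> active={job_B:*/11}
Op 7: unregister job_B -> active={}
Op 8: register job_C */8 -> active={job_C:*/8}
Op 9: register job_A */7 -> active={job_A:*/7, job_C:*/8}
Op 10: unregister job_A -> active={job_C:*/8}
Op 11: unregister job_C -> active={}
Op 12: register job_B */7 -> active={job_B:*/7}
Op 13: register job_C */3 -> active={job_B:*/7, job_C:*/3}
Final interval of job_B = 7
Next fire of job_B after T=142: (142//7+1)*7 = 147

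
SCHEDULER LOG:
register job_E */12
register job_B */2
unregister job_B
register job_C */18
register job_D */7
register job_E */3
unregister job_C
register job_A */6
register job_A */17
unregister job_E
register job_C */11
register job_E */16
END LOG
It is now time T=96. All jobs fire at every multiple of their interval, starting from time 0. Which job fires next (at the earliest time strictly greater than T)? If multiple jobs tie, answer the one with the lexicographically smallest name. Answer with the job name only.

Answer: job_D

Derivation:
Op 1: register job_E */12 -> active={job_E:*/12}
Op 2: register job_B */2 -> active={job_B:*/2, job_E:*/12}
Op 3: unregister job_B -> active={job_E:*/12}
Op 4: register job_C */18 -> active={job_C:*/18, job_E:*/12}
Op 5: register job_D */7 -> active={job_C:*/18, job_D:*/7, job_E:*/12}
Op 6: register job_E */3 -> active={job_C:*/18, job_D:*/7, job_E:*/3}
Op 7: unregister job_C -> active={job_D:*/7, job_E:*/3}
Op 8: register job_A */6 -> active={job_A:*/6, job_D:*/7, job_E:*/3}
Op 9: register job_A */17 -> active={job_A:*/17, job_D:*/7, job_E:*/3}
Op 10: unregister job_E -> active={job_A:*/17, job_D:*/7}
Op 11: register job_C */11 -> active={job_A:*/17, job_C:*/11, job_D:*/7}
Op 12: register job_E */16 -> active={job_A:*/17, job_C:*/11, job_D:*/7, job_E:*/16}
  job_A: interval 17, next fire after T=96 is 102
  job_C: interval 11, next fire after T=96 is 99
  job_D: interval 7, next fire after T=96 is 98
  job_E: interval 16, next fire after T=96 is 112
Earliest = 98, winner (lex tiebreak) = job_D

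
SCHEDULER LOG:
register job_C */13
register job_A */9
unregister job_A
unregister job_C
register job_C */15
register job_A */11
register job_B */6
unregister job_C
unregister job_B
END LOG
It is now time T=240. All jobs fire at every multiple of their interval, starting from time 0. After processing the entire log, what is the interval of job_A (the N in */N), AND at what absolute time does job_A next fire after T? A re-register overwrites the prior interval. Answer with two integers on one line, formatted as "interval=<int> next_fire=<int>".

Answer: interval=11 next_fire=242

Derivation:
Op 1: register job_C */13 -> active={job_C:*/13}
Op 2: register job_A */9 -> active={job_A:*/9, job_C:*/13}
Op 3: unregister job_A -> active={job_C:*/13}
Op 4: unregister job_C -> active={}
Op 5: register job_C */15 -> active={job_C:*/15}
Op 6: register job_A */11 -> active={job_A:*/11, job_C:*/15}
Op 7: register job_B */6 -> active={job_A:*/11, job_B:*/6, job_C:*/15}
Op 8: unregister job_C -> active={job_A:*/11, job_B:*/6}
Op 9: unregister job_B -> active={job_A:*/11}
Final interval of job_A = 11
Next fire of job_A after T=240: (240//11+1)*11 = 242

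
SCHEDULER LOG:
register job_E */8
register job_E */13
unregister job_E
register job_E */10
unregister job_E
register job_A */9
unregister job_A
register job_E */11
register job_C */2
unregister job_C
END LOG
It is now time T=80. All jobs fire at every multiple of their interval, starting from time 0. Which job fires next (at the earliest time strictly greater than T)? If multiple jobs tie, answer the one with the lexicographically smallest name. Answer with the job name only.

Answer: job_E

Derivation:
Op 1: register job_E */8 -> active={job_E:*/8}
Op 2: register job_E */13 -> active={job_E:*/13}
Op 3: unregister job_E -> active={}
Op 4: register job_E */10 -> active={job_E:*/10}
Op 5: unregister job_E -> active={}
Op 6: register job_A */9 -> active={job_A:*/9}
Op 7: unregister job_A -> active={}
Op 8: register job_E */11 -> active={job_E:*/11}
Op 9: register job_C */2 -> active={job_C:*/2, job_E:*/11}
Op 10: unregister job_C -> active={job_E:*/11}
  job_E: interval 11, next fire after T=80 is 88
Earliest = 88, winner (lex tiebreak) = job_E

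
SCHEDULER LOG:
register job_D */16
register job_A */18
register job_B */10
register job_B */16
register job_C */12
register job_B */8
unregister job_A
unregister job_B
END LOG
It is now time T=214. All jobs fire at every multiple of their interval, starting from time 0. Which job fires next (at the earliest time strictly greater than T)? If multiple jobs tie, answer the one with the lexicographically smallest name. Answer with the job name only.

Answer: job_C

Derivation:
Op 1: register job_D */16 -> active={job_D:*/16}
Op 2: register job_A */18 -> active={job_A:*/18, job_D:*/16}
Op 3: register job_B */10 -> active={job_A:*/18, job_B:*/10, job_D:*/16}
Op 4: register job_B */16 -> active={job_A:*/18, job_B:*/16, job_D:*/16}
Op 5: register job_C */12 -> active={job_A:*/18, job_B:*/16, job_C:*/12, job_D:*/16}
Op 6: register job_B */8 -> active={job_A:*/18, job_B:*/8, job_C:*/12, job_D:*/16}
Op 7: unregister job_A -> active={job_B:*/8, job_C:*/12, job_D:*/16}
Op 8: unregister job_B -> active={job_C:*/12, job_D:*/16}
  job_C: interval 12, next fire after T=214 is 216
  job_D: interval 16, next fire after T=214 is 224
Earliest = 216, winner (lex tiebreak) = job_C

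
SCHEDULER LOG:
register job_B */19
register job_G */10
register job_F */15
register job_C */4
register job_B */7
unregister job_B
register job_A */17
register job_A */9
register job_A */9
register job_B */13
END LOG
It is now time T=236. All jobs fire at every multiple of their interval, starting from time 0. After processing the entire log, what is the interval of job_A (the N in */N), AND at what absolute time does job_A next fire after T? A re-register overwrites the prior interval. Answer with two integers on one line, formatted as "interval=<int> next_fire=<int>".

Answer: interval=9 next_fire=243

Derivation:
Op 1: register job_B */19 -> active={job_B:*/19}
Op 2: register job_G */10 -> active={job_B:*/19, job_G:*/10}
Op 3: register job_F */15 -> active={job_B:*/19, job_F:*/15, job_G:*/10}
Op 4: register job_C */4 -> active={job_B:*/19, job_C:*/4, job_F:*/15, job_G:*/10}
Op 5: register job_B */7 -> active={job_B:*/7, job_C:*/4, job_F:*/15, job_G:*/10}
Op 6: unregister job_B -> active={job_C:*/4, job_F:*/15, job_G:*/10}
Op 7: register job_A */17 -> active={job_A:*/17, job_C:*/4, job_F:*/15, job_G:*/10}
Op 8: register job_A */9 -> active={job_A:*/9, job_C:*/4, job_F:*/15, job_G:*/10}
Op 9: register job_A */9 -> active={job_A:*/9, job_C:*/4, job_F:*/15, job_G:*/10}
Op 10: register job_B */13 -> active={job_A:*/9, job_B:*/13, job_C:*/4, job_F:*/15, job_G:*/10}
Final interval of job_A = 9
Next fire of job_A after T=236: (236//9+1)*9 = 243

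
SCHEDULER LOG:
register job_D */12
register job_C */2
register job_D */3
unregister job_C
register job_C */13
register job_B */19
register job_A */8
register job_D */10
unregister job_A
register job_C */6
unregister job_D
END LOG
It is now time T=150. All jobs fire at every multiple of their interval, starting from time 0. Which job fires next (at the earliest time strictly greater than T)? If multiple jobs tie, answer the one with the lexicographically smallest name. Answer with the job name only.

Op 1: register job_D */12 -> active={job_D:*/12}
Op 2: register job_C */2 -> active={job_C:*/2, job_D:*/12}
Op 3: register job_D */3 -> active={job_C:*/2, job_D:*/3}
Op 4: unregister job_C -> active={job_D:*/3}
Op 5: register job_C */13 -> active={job_C:*/13, job_D:*/3}
Op 6: register job_B */19 -> active={job_B:*/19, job_C:*/13, job_D:*/3}
Op 7: register job_A */8 -> active={job_A:*/8, job_B:*/19, job_C:*/13, job_D:*/3}
Op 8: register job_D */10 -> active={job_A:*/8, job_B:*/19, job_C:*/13, job_D:*/10}
Op 9: unregister job_A -> active={job_B:*/19, job_C:*/13, job_D:*/10}
Op 10: register job_C */6 -> active={job_B:*/19, job_C:*/6, job_D:*/10}
Op 11: unregister job_D -> active={job_B:*/19, job_C:*/6}
  job_B: interval 19, next fire after T=150 is 152
  job_C: interval 6, next fire after T=150 is 156
Earliest = 152, winner (lex tiebreak) = job_B

Answer: job_B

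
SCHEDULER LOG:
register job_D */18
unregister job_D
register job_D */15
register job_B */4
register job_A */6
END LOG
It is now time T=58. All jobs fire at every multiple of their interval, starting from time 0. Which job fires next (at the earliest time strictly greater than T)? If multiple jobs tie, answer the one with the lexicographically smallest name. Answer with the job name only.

Answer: job_A

Derivation:
Op 1: register job_D */18 -> active={job_D:*/18}
Op 2: unregister job_D -> active={}
Op 3: register job_D */15 -> active={job_D:*/15}
Op 4: register job_B */4 -> active={job_B:*/4, job_D:*/15}
Op 5: register job_A */6 -> active={job_A:*/6, job_B:*/4, job_D:*/15}
  job_A: interval 6, next fire after T=58 is 60
  job_B: interval 4, next fire after T=58 is 60
  job_D: interval 15, next fire after T=58 is 60
Earliest = 60, winner (lex tiebreak) = job_A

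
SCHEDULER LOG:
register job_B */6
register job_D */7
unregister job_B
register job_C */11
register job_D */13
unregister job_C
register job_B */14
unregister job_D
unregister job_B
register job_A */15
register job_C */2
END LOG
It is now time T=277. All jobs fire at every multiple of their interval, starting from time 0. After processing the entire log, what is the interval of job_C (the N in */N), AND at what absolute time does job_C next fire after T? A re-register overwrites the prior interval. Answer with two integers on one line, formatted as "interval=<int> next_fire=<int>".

Answer: interval=2 next_fire=278

Derivation:
Op 1: register job_B */6 -> active={job_B:*/6}
Op 2: register job_D */7 -> active={job_B:*/6, job_D:*/7}
Op 3: unregister job_B -> active={job_D:*/7}
Op 4: register job_C */11 -> active={job_C:*/11, job_D:*/7}
Op 5: register job_D */13 -> active={job_C:*/11, job_D:*/13}
Op 6: unregister job_C -> active={job_D:*/13}
Op 7: register job_B */14 -> active={job_B:*/14, job_D:*/13}
Op 8: unregister job_D -> active={job_B:*/14}
Op 9: unregister job_B -> active={}
Op 10: register job_A */15 -> active={job_A:*/15}
Op 11: register job_C */2 -> active={job_A:*/15, job_C:*/2}
Final interval of job_C = 2
Next fire of job_C after T=277: (277//2+1)*2 = 278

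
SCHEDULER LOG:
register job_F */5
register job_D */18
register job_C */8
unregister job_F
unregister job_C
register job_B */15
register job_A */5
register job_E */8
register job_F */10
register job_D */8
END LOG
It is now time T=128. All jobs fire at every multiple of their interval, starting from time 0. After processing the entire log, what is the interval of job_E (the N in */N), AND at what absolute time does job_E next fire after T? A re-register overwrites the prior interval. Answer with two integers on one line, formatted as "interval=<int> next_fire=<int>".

Answer: interval=8 next_fire=136

Derivation:
Op 1: register job_F */5 -> active={job_F:*/5}
Op 2: register job_D */18 -> active={job_D:*/18, job_F:*/5}
Op 3: register job_C */8 -> active={job_C:*/8, job_D:*/18, job_F:*/5}
Op 4: unregister job_F -> active={job_C:*/8, job_D:*/18}
Op 5: unregister job_C -> active={job_D:*/18}
Op 6: register job_B */15 -> active={job_B:*/15, job_D:*/18}
Op 7: register job_A */5 -> active={job_A:*/5, job_B:*/15, job_D:*/18}
Op 8: register job_E */8 -> active={job_A:*/5, job_B:*/15, job_D:*/18, job_E:*/8}
Op 9: register job_F */10 -> active={job_A:*/5, job_B:*/15, job_D:*/18, job_E:*/8, job_F:*/10}
Op 10: register job_D */8 -> active={job_A:*/5, job_B:*/15, job_D:*/8, job_E:*/8, job_F:*/10}
Final interval of job_E = 8
Next fire of job_E after T=128: (128//8+1)*8 = 136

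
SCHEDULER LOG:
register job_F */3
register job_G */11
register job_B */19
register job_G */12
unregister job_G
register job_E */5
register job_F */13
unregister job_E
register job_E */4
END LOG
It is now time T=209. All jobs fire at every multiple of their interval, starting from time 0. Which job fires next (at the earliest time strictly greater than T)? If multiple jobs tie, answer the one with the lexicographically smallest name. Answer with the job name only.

Op 1: register job_F */3 -> active={job_F:*/3}
Op 2: register job_G */11 -> active={job_F:*/3, job_G:*/11}
Op 3: register job_B */19 -> active={job_B:*/19, job_F:*/3, job_G:*/11}
Op 4: register job_G */12 -> active={job_B:*/19, job_F:*/3, job_G:*/12}
Op 5: unregister job_G -> active={job_B:*/19, job_F:*/3}
Op 6: register job_E */5 -> active={job_B:*/19, job_E:*/5, job_F:*/3}
Op 7: register job_F */13 -> active={job_B:*/19, job_E:*/5, job_F:*/13}
Op 8: unregister job_E -> active={job_B:*/19, job_F:*/13}
Op 9: register job_E */4 -> active={job_B:*/19, job_E:*/4, job_F:*/13}
  job_B: interval 19, next fire after T=209 is 228
  job_E: interval 4, next fire after T=209 is 212
  job_F: interval 13, next fire after T=209 is 221
Earliest = 212, winner (lex tiebreak) = job_E

Answer: job_E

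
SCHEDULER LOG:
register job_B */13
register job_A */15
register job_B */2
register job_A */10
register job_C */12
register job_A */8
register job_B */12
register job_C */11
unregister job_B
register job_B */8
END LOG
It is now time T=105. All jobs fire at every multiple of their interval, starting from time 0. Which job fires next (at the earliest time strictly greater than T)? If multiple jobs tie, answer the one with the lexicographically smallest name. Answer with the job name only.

Op 1: register job_B */13 -> active={job_B:*/13}
Op 2: register job_A */15 -> active={job_A:*/15, job_B:*/13}
Op 3: register job_B */2 -> active={job_A:*/15, job_B:*/2}
Op 4: register job_A */10 -> active={job_A:*/10, job_B:*/2}
Op 5: register job_C */12 -> active={job_A:*/10, job_B:*/2, job_C:*/12}
Op 6: register job_A */8 -> active={job_A:*/8, job_B:*/2, job_C:*/12}
Op 7: register job_B */12 -> active={job_A:*/8, job_B:*/12, job_C:*/12}
Op 8: register job_C */11 -> active={job_A:*/8, job_B:*/12, job_C:*/11}
Op 9: unregister job_B -> active={job_A:*/8, job_C:*/11}
Op 10: register job_B */8 -> active={job_A:*/8, job_B:*/8, job_C:*/11}
  job_A: interval 8, next fire after T=105 is 112
  job_B: interval 8, next fire after T=105 is 112
  job_C: interval 11, next fire after T=105 is 110
Earliest = 110, winner (lex tiebreak) = job_C

Answer: job_C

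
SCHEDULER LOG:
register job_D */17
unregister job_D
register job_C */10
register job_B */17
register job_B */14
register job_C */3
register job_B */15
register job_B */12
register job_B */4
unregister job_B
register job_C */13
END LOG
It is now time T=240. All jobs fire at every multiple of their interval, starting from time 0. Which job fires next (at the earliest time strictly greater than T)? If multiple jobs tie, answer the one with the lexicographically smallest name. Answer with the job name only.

Answer: job_C

Derivation:
Op 1: register job_D */17 -> active={job_D:*/17}
Op 2: unregister job_D -> active={}
Op 3: register job_C */10 -> active={job_C:*/10}
Op 4: register job_B */17 -> active={job_B:*/17, job_C:*/10}
Op 5: register job_B */14 -> active={job_B:*/14, job_C:*/10}
Op 6: register job_C */3 -> active={job_B:*/14, job_C:*/3}
Op 7: register job_B */15 -> active={job_B:*/15, job_C:*/3}
Op 8: register job_B */12 -> active={job_B:*/12, job_C:*/3}
Op 9: register job_B */4 -> active={job_B:*/4, job_C:*/3}
Op 10: unregister job_B -> active={job_C:*/3}
Op 11: register job_C */13 -> active={job_C:*/13}
  job_C: interval 13, next fire after T=240 is 247
Earliest = 247, winner (lex tiebreak) = job_C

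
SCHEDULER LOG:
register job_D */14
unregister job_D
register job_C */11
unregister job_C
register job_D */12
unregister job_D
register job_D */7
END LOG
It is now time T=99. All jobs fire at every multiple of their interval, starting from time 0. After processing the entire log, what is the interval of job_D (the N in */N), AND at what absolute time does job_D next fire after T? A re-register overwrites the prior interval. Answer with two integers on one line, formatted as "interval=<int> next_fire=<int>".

Answer: interval=7 next_fire=105

Derivation:
Op 1: register job_D */14 -> active={job_D:*/14}
Op 2: unregister job_D -> active={}
Op 3: register job_C */11 -> active={job_C:*/11}
Op 4: unregister job_C -> active={}
Op 5: register job_D */12 -> active={job_D:*/12}
Op 6: unregister job_D -> active={}
Op 7: register job_D */7 -> active={job_D:*/7}
Final interval of job_D = 7
Next fire of job_D after T=99: (99//7+1)*7 = 105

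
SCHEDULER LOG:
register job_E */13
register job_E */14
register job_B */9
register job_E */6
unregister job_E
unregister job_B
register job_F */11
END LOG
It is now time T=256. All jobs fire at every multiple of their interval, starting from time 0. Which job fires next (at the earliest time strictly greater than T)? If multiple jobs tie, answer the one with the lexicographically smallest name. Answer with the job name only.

Op 1: register job_E */13 -> active={job_E:*/13}
Op 2: register job_E */14 -> active={job_E:*/14}
Op 3: register job_B */9 -> active={job_B:*/9, job_E:*/14}
Op 4: register job_E */6 -> active={job_B:*/9, job_E:*/6}
Op 5: unregister job_E -> active={job_B:*/9}
Op 6: unregister job_B -> active={}
Op 7: register job_F */11 -> active={job_F:*/11}
  job_F: interval 11, next fire after T=256 is 264
Earliest = 264, winner (lex tiebreak) = job_F

Answer: job_F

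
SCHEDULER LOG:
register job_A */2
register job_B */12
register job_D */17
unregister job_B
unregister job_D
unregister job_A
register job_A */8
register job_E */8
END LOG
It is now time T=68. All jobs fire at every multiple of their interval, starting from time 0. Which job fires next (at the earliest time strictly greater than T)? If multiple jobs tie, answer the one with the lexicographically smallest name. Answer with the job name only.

Op 1: register job_A */2 -> active={job_A:*/2}
Op 2: register job_B */12 -> active={job_A:*/2, job_B:*/12}
Op 3: register job_D */17 -> active={job_A:*/2, job_B:*/12, job_D:*/17}
Op 4: unregister job_B -> active={job_A:*/2, job_D:*/17}
Op 5: unregister job_D -> active={job_A:*/2}
Op 6: unregister job_A -> active={}
Op 7: register job_A */8 -> active={job_A:*/8}
Op 8: register job_E */8 -> active={job_A:*/8, job_E:*/8}
  job_A: interval 8, next fire after T=68 is 72
  job_E: interval 8, next fire after T=68 is 72
Earliest = 72, winner (lex tiebreak) = job_A

Answer: job_A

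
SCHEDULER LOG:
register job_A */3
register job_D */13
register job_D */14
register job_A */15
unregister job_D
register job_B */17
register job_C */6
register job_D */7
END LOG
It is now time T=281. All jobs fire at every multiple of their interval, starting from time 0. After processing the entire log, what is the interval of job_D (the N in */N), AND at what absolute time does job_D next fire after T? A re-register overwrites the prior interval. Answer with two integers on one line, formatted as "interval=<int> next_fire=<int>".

Op 1: register job_A */3 -> active={job_A:*/3}
Op 2: register job_D */13 -> active={job_A:*/3, job_D:*/13}
Op 3: register job_D */14 -> active={job_A:*/3, job_D:*/14}
Op 4: register job_A */15 -> active={job_A:*/15, job_D:*/14}
Op 5: unregister job_D -> active={job_A:*/15}
Op 6: register job_B */17 -> active={job_A:*/15, job_B:*/17}
Op 7: register job_C */6 -> active={job_A:*/15, job_B:*/17, job_C:*/6}
Op 8: register job_D */7 -> active={job_A:*/15, job_B:*/17, job_C:*/6, job_D:*/7}
Final interval of job_D = 7
Next fire of job_D after T=281: (281//7+1)*7 = 287

Answer: interval=7 next_fire=287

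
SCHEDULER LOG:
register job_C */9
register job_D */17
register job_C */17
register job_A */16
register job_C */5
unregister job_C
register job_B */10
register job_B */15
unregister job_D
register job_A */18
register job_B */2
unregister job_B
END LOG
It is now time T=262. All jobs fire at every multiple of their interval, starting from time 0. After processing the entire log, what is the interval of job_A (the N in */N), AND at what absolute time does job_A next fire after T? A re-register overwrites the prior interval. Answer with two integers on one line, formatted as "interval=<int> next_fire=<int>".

Op 1: register job_C */9 -> active={job_C:*/9}
Op 2: register job_D */17 -> active={job_C:*/9, job_D:*/17}
Op 3: register job_C */17 -> active={job_C:*/17, job_D:*/17}
Op 4: register job_A */16 -> active={job_A:*/16, job_C:*/17, job_D:*/17}
Op 5: register job_C */5 -> active={job_A:*/16, job_C:*/5, job_D:*/17}
Op 6: unregister job_C -> active={job_A:*/16, job_D:*/17}
Op 7: register job_B */10 -> active={job_A:*/16, job_B:*/10, job_D:*/17}
Op 8: register job_B */15 -> active={job_A:*/16, job_B:*/15, job_D:*/17}
Op 9: unregister job_D -> active={job_A:*/16, job_B:*/15}
Op 10: register job_A */18 -> active={job_A:*/18, job_B:*/15}
Op 11: register job_B */2 -> active={job_A:*/18, job_B:*/2}
Op 12: unregister job_B -> active={job_A:*/18}
Final interval of job_A = 18
Next fire of job_A after T=262: (262//18+1)*18 = 270

Answer: interval=18 next_fire=270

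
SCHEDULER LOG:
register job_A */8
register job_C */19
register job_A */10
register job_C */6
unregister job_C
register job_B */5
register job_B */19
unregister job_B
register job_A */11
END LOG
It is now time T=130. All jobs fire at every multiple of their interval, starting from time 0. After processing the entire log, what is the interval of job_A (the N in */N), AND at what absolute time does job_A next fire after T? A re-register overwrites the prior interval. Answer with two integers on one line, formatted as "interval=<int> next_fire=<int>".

Op 1: register job_A */8 -> active={job_A:*/8}
Op 2: register job_C */19 -> active={job_A:*/8, job_C:*/19}
Op 3: register job_A */10 -> active={job_A:*/10, job_C:*/19}
Op 4: register job_C */6 -> active={job_A:*/10, job_C:*/6}
Op 5: unregister job_C -> active={job_A:*/10}
Op 6: register job_B */5 -> active={job_A:*/10, job_B:*/5}
Op 7: register job_B */19 -> active={job_A:*/10, job_B:*/19}
Op 8: unregister job_B -> active={job_A:*/10}
Op 9: register job_A */11 -> active={job_A:*/11}
Final interval of job_A = 11
Next fire of job_A after T=130: (130//11+1)*11 = 132

Answer: interval=11 next_fire=132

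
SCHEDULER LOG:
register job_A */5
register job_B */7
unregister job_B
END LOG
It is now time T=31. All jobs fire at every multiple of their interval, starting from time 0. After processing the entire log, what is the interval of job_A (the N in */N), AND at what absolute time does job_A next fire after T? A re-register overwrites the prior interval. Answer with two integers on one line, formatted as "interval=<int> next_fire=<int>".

Answer: interval=5 next_fire=35

Derivation:
Op 1: register job_A */5 -> active={job_A:*/5}
Op 2: register job_B */7 -> active={job_A:*/5, job_B:*/7}
Op 3: unregister job_B -> active={job_A:*/5}
Final interval of job_A = 5
Next fire of job_A after T=31: (31//5+1)*5 = 35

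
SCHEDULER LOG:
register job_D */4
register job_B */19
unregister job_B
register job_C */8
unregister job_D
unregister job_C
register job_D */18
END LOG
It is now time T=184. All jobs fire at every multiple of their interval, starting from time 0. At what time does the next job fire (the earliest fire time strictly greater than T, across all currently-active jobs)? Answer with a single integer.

Op 1: register job_D */4 -> active={job_D:*/4}
Op 2: register job_B */19 -> active={job_B:*/19, job_D:*/4}
Op 3: unregister job_B -> active={job_D:*/4}
Op 4: register job_C */8 -> active={job_C:*/8, job_D:*/4}
Op 5: unregister job_D -> active={job_C:*/8}
Op 6: unregister job_C -> active={}
Op 7: register job_D */18 -> active={job_D:*/18}
  job_D: interval 18, next fire after T=184 is 198
Earliest fire time = 198 (job job_D)

Answer: 198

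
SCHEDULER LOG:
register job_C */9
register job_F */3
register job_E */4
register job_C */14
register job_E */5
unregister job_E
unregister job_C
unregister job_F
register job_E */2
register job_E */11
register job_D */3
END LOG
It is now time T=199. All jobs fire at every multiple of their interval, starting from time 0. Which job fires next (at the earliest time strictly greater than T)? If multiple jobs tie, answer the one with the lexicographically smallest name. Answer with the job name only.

Op 1: register job_C */9 -> active={job_C:*/9}
Op 2: register job_F */3 -> active={job_C:*/9, job_F:*/3}
Op 3: register job_E */4 -> active={job_C:*/9, job_E:*/4, job_F:*/3}
Op 4: register job_C */14 -> active={job_C:*/14, job_E:*/4, job_F:*/3}
Op 5: register job_E */5 -> active={job_C:*/14, job_E:*/5, job_F:*/3}
Op 6: unregister job_E -> active={job_C:*/14, job_F:*/3}
Op 7: unregister job_C -> active={job_F:*/3}
Op 8: unregister job_F -> active={}
Op 9: register job_E */2 -> active={job_E:*/2}
Op 10: register job_E */11 -> active={job_E:*/11}
Op 11: register job_D */3 -> active={job_D:*/3, job_E:*/11}
  job_D: interval 3, next fire after T=199 is 201
  job_E: interval 11, next fire after T=199 is 209
Earliest = 201, winner (lex tiebreak) = job_D

Answer: job_D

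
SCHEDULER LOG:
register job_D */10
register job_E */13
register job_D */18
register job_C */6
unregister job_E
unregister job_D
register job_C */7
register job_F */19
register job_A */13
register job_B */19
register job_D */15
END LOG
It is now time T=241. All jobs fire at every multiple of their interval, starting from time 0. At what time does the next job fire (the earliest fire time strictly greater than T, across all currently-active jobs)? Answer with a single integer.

Answer: 245

Derivation:
Op 1: register job_D */10 -> active={job_D:*/10}
Op 2: register job_E */13 -> active={job_D:*/10, job_E:*/13}
Op 3: register job_D */18 -> active={job_D:*/18, job_E:*/13}
Op 4: register job_C */6 -> active={job_C:*/6, job_D:*/18, job_E:*/13}
Op 5: unregister job_E -> active={job_C:*/6, job_D:*/18}
Op 6: unregister job_D -> active={job_C:*/6}
Op 7: register job_C */7 -> active={job_C:*/7}
Op 8: register job_F */19 -> active={job_C:*/7, job_F:*/19}
Op 9: register job_A */13 -> active={job_A:*/13, job_C:*/7, job_F:*/19}
Op 10: register job_B */19 -> active={job_A:*/13, job_B:*/19, job_C:*/7, job_F:*/19}
Op 11: register job_D */15 -> active={job_A:*/13, job_B:*/19, job_C:*/7, job_D:*/15, job_F:*/19}
  job_A: interval 13, next fire after T=241 is 247
  job_B: interval 19, next fire after T=241 is 247
  job_C: interval 7, next fire after T=241 is 245
  job_D: interval 15, next fire after T=241 is 255
  job_F: interval 19, next fire after T=241 is 247
Earliest fire time = 245 (job job_C)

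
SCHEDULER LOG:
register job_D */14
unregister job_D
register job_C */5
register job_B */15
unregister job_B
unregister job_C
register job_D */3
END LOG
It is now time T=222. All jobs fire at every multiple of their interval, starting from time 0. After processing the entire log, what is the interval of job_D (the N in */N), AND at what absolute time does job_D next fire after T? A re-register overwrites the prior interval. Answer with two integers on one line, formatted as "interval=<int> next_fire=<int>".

Answer: interval=3 next_fire=225

Derivation:
Op 1: register job_D */14 -> active={job_D:*/14}
Op 2: unregister job_D -> active={}
Op 3: register job_C */5 -> active={job_C:*/5}
Op 4: register job_B */15 -> active={job_B:*/15, job_C:*/5}
Op 5: unregister job_B -> active={job_C:*/5}
Op 6: unregister job_C -> active={}
Op 7: register job_D */3 -> active={job_D:*/3}
Final interval of job_D = 3
Next fire of job_D after T=222: (222//3+1)*3 = 225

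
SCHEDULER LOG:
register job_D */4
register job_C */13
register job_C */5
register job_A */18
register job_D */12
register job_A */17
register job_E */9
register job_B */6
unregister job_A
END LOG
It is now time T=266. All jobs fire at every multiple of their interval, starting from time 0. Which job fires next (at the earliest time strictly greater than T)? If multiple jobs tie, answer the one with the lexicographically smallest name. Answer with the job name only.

Op 1: register job_D */4 -> active={job_D:*/4}
Op 2: register job_C */13 -> active={job_C:*/13, job_D:*/4}
Op 3: register job_C */5 -> active={job_C:*/5, job_D:*/4}
Op 4: register job_A */18 -> active={job_A:*/18, job_C:*/5, job_D:*/4}
Op 5: register job_D */12 -> active={job_A:*/18, job_C:*/5, job_D:*/12}
Op 6: register job_A */17 -> active={job_A:*/17, job_C:*/5, job_D:*/12}
Op 7: register job_E */9 -> active={job_A:*/17, job_C:*/5, job_D:*/12, job_E:*/9}
Op 8: register job_B */6 -> active={job_A:*/17, job_B:*/6, job_C:*/5, job_D:*/12, job_E:*/9}
Op 9: unregister job_A -> active={job_B:*/6, job_C:*/5, job_D:*/12, job_E:*/9}
  job_B: interval 6, next fire after T=266 is 270
  job_C: interval 5, next fire after T=266 is 270
  job_D: interval 12, next fire after T=266 is 276
  job_E: interval 9, next fire after T=266 is 270
Earliest = 270, winner (lex tiebreak) = job_B

Answer: job_B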